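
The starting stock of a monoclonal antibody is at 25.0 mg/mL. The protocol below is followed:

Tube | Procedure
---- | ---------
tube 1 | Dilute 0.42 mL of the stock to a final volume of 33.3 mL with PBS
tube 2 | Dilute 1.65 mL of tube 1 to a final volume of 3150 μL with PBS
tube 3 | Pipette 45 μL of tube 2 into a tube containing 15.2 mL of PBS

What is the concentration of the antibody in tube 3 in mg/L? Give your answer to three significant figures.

0.488 mg/L

Step 1: 0.42 mL brought to 33.3 mL → factor 33.3/0.42 = 79.286
Step 2: 1.65 mL brought to 3150 μL → factor 3.15/1.65 = 1.9091
Step 3: 45 μL + 15.2 mL = 15245 μL total → factor 15245/45 = 338.78
Overall dilution factor = 79.286 × 1.9091 × 338.78 = 51279
Final = 25.0 mg/mL / 51279 = 0.0004875 mg/mL = 0.488 mg/L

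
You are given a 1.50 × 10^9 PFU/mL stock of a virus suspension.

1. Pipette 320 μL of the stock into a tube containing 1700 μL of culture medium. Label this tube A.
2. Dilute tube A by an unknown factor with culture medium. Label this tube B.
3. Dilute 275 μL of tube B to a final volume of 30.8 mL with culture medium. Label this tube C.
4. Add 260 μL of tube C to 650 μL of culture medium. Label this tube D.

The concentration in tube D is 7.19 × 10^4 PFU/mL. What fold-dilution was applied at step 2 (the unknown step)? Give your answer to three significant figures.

8.43-fold

Step 1: 320 μL + 1700 μL = 2020 μL total → factor 2020/320 = 6.3125
Step 2: unknown factor x
Step 3: 275 μL brought to 30.8 mL → factor 30800/275 = 112
Step 4: 260 μL + 650 μL = 910 μL total → factor 910/260 = 3.5
Product of known-step factors = 2474.5
Overall factor = 1.50 × 10^9 PFU/mL / (7.19 × 10^4 PFU/mL) = 20862
x = 20862 / 2474.5 = 8.43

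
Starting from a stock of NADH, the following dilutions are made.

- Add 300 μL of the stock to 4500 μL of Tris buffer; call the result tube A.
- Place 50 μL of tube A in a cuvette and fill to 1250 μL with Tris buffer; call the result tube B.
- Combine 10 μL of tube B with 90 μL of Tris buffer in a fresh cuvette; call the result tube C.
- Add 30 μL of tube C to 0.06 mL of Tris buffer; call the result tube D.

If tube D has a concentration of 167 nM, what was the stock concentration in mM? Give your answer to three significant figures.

Step 1: 300 μL + 4500 μL = 4800 μL total → factor 4800/300 = 16
Step 2: 50 μL brought to 1250 μL → factor 1250/50 = 25
Step 3: 10 μL + 90 μL = 100 μL total → factor 100/10 = 10
Step 4: 30 μL + 0.06 mL = 90 μL total → factor 90/30 = 3
Overall dilution factor = 16 × 25 × 10 × 3 = 12000
Stock = 167 nM × 12000 = 2.004 × 10^6 nM = 2.00 mM

2.00 mM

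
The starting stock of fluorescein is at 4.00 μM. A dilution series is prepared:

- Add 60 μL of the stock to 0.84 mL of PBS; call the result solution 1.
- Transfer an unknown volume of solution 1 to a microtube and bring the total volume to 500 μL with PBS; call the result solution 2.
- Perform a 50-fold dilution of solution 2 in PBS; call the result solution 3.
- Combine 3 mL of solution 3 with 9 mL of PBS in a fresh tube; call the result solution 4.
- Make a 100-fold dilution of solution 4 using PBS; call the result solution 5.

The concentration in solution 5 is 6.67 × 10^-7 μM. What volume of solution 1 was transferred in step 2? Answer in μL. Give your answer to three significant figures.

Step 1: 60 μL + 0.84 mL = 900 μL total → factor 900/60 = 15
Step 2: v brought to 500 μL → factor = 500 μL/v
Step 3: 50-fold → factor 50
Step 4: 3 mL + 9 mL = 12 mL total → factor 12/3 = 4
Step 5: 100-fold → factor 100
Product of known-step factors = 3 × 10^5
Overall factor = 4.00 μM / (6.67 × 10^-7 μM) = 5.997 × 10^6
Step-2 factor = 5.997 × 10^6 / 3 × 10^5 = 19.99
v = 500 μL / 19.99 = 25.0 μL

25.0 μL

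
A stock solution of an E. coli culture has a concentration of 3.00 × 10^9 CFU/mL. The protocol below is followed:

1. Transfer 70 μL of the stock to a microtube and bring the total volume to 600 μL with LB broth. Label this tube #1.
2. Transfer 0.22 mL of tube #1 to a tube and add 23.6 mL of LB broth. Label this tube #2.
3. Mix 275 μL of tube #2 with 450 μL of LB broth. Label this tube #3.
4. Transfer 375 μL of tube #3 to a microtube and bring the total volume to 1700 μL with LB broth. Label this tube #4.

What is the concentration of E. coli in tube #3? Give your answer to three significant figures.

Step 1: 70 μL brought to 600 μL → factor 600/70 = 8.5714
Step 2: 0.22 mL + 23.6 mL = 23.82 mL total → factor 23.82/0.22 = 108.27
Step 3: 275 μL + 450 μL = 725 μL total → factor 725/275 = 2.6364
Dilution factor through tube #3 = 8.5714 × 108.27 × 2.6364 = 2446.7
[tube #3] = 3.00 × 10^9 CFU/mL / 2446.7 = 1.23 × 10^6 CFU/mL

1.23 × 10^6 CFU/mL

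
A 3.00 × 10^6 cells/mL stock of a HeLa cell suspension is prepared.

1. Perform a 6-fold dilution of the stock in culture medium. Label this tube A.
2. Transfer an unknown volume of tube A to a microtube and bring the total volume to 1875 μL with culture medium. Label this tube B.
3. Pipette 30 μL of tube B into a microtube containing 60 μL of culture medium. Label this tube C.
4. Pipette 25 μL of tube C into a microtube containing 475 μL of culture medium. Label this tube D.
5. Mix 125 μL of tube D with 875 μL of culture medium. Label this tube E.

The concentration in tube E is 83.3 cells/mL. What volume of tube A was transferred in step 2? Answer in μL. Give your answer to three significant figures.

150 μL

Step 1: 6-fold → factor 6
Step 2: v brought to 1875 μL → factor = 1875 μL/v
Step 3: 30 μL + 60 μL = 90 μL total → factor 90/30 = 3
Step 4: 25 μL + 475 μL = 500 μL total → factor 500/25 = 20
Step 5: 125 μL + 875 μL = 1000 μL total → factor 1000/125 = 8
Product of known-step factors = 2880
Overall factor = 3.00 × 10^6 cells/mL / (83.3 cells/mL) = 36014
Step-2 factor = 36014 / 2880 = 12.505
v = 1875 μL / 12.505 = 150 μL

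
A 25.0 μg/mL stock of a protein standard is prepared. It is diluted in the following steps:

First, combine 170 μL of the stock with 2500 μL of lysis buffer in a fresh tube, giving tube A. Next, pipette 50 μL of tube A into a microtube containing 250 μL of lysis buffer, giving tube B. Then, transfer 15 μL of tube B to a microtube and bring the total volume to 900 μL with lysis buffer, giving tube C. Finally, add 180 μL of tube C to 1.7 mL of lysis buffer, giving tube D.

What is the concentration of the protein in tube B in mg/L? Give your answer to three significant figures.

0.265 mg/L

Step 1: 170 μL + 2500 μL = 2670 μL total → factor 2670/170 = 15.706
Step 2: 50 μL + 250 μL = 300 μL total → factor 300/50 = 6
Dilution factor through tube B = 15.706 × 6 = 94.235
[tube B] = 25.0 μg/mL / 94.235 = 0.2653 μg/mL = 0.265 mg/L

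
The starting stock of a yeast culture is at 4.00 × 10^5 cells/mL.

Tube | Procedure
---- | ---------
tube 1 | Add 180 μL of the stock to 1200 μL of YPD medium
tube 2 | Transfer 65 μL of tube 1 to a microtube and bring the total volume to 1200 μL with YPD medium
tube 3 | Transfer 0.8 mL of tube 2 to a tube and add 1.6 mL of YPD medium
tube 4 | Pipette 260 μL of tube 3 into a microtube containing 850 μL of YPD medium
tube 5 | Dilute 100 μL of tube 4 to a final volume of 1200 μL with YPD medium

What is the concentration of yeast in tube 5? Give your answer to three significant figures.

18.4 cells/mL

Step 1: 180 μL + 1200 μL = 1380 μL total → factor 1380/180 = 7.6667
Step 2: 65 μL brought to 1200 μL → factor 1200/65 = 18.462
Step 3: 0.8 mL + 1.6 mL = 2.4 mL total → factor 2.4/0.8 = 3
Step 4: 260 μL + 850 μL = 1110 μL total → factor 1110/260 = 4.2692
Step 5: 100 μL brought to 1200 μL → factor 1200/100 = 12
Overall dilution factor = 7.6667 × 18.462 × 3 × 4.2692 × 12 = 21753
Final = 4.00 × 10^5 cells/mL / 21753 = 18.4 cells/mL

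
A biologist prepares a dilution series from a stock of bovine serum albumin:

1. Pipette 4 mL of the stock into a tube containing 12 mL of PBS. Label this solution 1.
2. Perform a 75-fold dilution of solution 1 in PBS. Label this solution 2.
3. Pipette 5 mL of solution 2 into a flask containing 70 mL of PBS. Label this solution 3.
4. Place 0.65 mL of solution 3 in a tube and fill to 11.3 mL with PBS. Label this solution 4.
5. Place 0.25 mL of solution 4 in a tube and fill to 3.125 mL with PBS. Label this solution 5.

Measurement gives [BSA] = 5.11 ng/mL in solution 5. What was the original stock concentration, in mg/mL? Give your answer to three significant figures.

Step 1: 4 mL + 12 mL = 16 mL total → factor 16/4 = 4
Step 2: 75-fold → factor 75
Step 3: 5 mL + 70 mL = 75 mL total → factor 75/5 = 15
Step 4: 0.65 mL brought to 11.3 mL → factor 11.3/0.65 = 17.385
Step 5: 0.25 mL brought to 3.125 mL → factor 3.125/0.25 = 12.5
Overall dilution factor = 4 × 75 × 15 × 17.385 × 12.5 = 9.7788 × 10^5
Stock = 5.11 ng/mL × 9.7788 × 10^5 = 4.997 × 10^6 ng/mL = 5.00 mg/mL

5.00 mg/mL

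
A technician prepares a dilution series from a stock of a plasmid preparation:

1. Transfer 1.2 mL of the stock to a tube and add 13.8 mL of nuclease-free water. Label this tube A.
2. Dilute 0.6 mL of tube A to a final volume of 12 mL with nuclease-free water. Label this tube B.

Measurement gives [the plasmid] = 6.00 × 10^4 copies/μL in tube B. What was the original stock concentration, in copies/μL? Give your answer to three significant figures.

Step 1: 1.2 mL + 13.8 mL = 15 mL total → factor 15/1.2 = 12.5
Step 2: 0.6 mL brought to 12 mL → factor 12/0.6 = 20
Overall dilution factor = 12.5 × 20 = 250
Stock = 6.00 × 10^4 copies/μL × 250 = 1.50 × 10^7 copies/μL

1.50 × 10^7 copies/μL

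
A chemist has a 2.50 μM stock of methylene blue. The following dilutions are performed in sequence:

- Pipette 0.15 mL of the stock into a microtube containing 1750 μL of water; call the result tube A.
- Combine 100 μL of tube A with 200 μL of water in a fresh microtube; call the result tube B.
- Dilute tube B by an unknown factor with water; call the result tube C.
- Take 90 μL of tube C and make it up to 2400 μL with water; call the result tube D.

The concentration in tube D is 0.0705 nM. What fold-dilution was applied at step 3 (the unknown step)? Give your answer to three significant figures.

35.0-fold

Step 1: 0.15 mL + 1750 μL = 1.9 mL total → factor 1.9/0.15 = 12.667
Step 2: 100 μL + 200 μL = 300 μL total → factor 300/100 = 3
Step 3: unknown factor x
Step 4: 90 μL brought to 2400 μL → factor 2400/90 = 26.667
Product of known-step factors = 1013.3
Overall factor = 2.50 μM / (0.0705 nM) = 35461
x = 35461 / 1013.3 = 35.0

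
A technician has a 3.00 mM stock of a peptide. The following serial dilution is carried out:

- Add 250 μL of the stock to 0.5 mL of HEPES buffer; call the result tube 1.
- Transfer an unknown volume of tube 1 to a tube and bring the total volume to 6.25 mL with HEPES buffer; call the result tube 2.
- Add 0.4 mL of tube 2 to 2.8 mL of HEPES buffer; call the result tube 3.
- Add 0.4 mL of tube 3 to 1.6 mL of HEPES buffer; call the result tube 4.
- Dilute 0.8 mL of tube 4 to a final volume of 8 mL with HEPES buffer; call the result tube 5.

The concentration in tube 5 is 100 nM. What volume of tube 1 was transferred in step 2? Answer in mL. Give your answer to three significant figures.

0.250 mL

Step 1: 250 μL + 0.5 mL = 750 μL total → factor 750/250 = 3
Step 2: v brought to 6.25 mL → factor = 6.25 mL/v
Step 3: 0.4 mL + 2.8 mL = 3.2 mL total → factor 3.2/0.4 = 8
Step 4: 0.4 mL + 1.6 mL = 2 mL total → factor 2/0.4 = 5
Step 5: 0.8 mL brought to 8 mL → factor 8/0.8 = 10
Product of known-step factors = 1200
Overall factor = 3.00 mM / (100 nM) = 30000
Step-2 factor = 30000 / 1200 = 25
v = 6.25 mL / 25 = 0.250 mL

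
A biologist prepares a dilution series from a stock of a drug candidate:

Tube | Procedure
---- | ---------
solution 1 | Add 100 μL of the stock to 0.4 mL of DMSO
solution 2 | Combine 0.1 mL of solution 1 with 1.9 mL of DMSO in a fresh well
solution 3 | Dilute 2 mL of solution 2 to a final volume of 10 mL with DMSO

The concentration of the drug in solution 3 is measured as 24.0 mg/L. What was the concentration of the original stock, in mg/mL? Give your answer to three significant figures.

12.0 mg/mL

Step 1: 100 μL + 0.4 mL = 500 μL total → factor 500/100 = 5
Step 2: 0.1 mL + 1.9 mL = 2 mL total → factor 2/0.1 = 20
Step 3: 2 mL brought to 10 mL → factor 10/2 = 5
Overall dilution factor = 5 × 20 × 5 = 500
Stock = 24.0 mg/L × 500 = 1.200 × 10^4 mg/L = 12.0 mg/mL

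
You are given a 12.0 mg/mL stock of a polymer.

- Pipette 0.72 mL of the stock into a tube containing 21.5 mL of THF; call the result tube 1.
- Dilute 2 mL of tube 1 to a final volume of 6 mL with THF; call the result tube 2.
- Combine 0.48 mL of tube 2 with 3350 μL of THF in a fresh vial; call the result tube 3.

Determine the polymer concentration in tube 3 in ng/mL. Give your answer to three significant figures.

1.62 × 10^4 ng/mL

Step 1: 0.72 mL + 21.5 mL = 22.22 mL total → factor 22.22/0.72 = 30.861
Step 2: 2 mL brought to 6 mL → factor 6/2 = 3
Step 3: 0.48 mL + 3350 μL = 3.83 mL total → factor 3.83/0.48 = 7.9792
Overall dilution factor = 30.861 × 3 × 7.9792 = 738.74
Final = 12.0 mg/mL / 738.74 = 0.01624 mg/mL = 1.62 × 10^4 ng/mL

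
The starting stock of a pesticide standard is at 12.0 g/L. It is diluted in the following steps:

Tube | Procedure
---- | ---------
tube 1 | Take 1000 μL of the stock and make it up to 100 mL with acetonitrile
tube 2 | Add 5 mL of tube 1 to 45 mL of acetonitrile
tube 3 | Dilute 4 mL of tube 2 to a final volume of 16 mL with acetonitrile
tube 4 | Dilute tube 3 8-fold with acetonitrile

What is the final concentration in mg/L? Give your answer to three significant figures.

Step 1: 1000 μL brought to 100 mL → factor 1 × 10^5/1000 = 100
Step 2: 5 mL + 45 mL = 50 mL total → factor 50/5 = 10
Step 3: 4 mL brought to 16 mL → factor 16/4 = 4
Step 4: 8-fold → factor 8
Overall dilution factor = 100 × 10 × 4 × 8 = 32000
Final = 12.0 g/L / 32000 = 0.0003750 g/L = 0.375 mg/L

0.375 mg/L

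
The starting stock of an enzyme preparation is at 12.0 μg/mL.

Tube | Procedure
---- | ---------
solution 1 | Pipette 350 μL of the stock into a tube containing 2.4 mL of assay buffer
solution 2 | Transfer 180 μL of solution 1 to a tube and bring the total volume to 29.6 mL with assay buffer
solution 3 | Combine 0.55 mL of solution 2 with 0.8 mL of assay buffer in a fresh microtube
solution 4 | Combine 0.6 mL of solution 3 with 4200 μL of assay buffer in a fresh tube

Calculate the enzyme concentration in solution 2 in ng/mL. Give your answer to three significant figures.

9.29 ng/mL

Step 1: 350 μL + 2.4 mL = 2750 μL total → factor 2750/350 = 7.8571
Step 2: 180 μL brought to 29.6 mL → factor 29600/180 = 164.44
Dilution factor through solution 2 = 7.8571 × 164.44 = 1292.1
[solution 2] = 12.0 μg/mL / 1292.1 = 0.009287 μg/mL = 9.29 ng/mL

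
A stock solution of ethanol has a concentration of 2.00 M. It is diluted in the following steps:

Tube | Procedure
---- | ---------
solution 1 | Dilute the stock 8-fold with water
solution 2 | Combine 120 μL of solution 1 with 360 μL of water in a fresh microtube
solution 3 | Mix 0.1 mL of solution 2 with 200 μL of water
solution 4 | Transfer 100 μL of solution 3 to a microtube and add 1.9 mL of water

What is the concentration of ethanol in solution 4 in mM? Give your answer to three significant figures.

Step 1: 8-fold → factor 8
Step 2: 120 μL + 360 μL = 480 μL total → factor 480/120 = 4
Step 3: 0.1 mL + 200 μL = 0.3 mL total → factor 0.3/0.1 = 3
Step 4: 100 μL + 1.9 mL = 2000 μL total → factor 2000/100 = 20
Overall dilution factor = 8 × 4 × 3 × 20 = 1920
Final = 2.00 M / 1920 = 0.001042 M = 1.04 mM

1.04 mM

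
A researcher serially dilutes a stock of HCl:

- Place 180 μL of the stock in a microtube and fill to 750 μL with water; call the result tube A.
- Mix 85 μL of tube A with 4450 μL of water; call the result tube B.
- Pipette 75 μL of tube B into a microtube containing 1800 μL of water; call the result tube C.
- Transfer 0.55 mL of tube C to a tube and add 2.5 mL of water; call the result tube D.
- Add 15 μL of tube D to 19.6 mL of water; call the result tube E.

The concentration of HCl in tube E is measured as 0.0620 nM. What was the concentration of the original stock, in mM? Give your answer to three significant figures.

2.50 mM

Step 1: 180 μL brought to 750 μL → factor 750/180 = 4.1667
Step 2: 85 μL + 4450 μL = 4535 μL total → factor 4535/85 = 53.353
Step 3: 75 μL + 1800 μL = 1875 μL total → factor 1875/75 = 25
Step 4: 0.55 mL + 2.5 mL = 3.05 mL total → factor 3.05/0.55 = 5.5455
Step 5: 15 μL + 19.6 mL = 19615 μL total → factor 19615/15 = 1307.7
Overall dilution factor = 4.1667 × 53.353 × 25 × 5.5455 × 1307.7 = 4.0302 × 10^7
Stock = 0.0620 nM × 4.0302 × 10^7 = 2.499 × 10^6 nM = 2.50 mM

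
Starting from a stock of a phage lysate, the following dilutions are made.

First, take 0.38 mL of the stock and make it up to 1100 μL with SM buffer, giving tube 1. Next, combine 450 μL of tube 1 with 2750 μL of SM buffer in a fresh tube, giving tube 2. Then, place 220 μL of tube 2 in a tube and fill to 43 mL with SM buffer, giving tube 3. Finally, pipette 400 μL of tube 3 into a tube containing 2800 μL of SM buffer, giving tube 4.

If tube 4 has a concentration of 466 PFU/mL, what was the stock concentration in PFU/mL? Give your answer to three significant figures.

Step 1: 0.38 mL brought to 1100 μL → factor 1.1/0.38 = 2.8947
Step 2: 450 μL + 2750 μL = 3200 μL total → factor 3200/450 = 7.1111
Step 3: 220 μL brought to 43 mL → factor 43000/220 = 195.45
Step 4: 400 μL + 2800 μL = 3200 μL total → factor 3200/400 = 8
Overall dilution factor = 2.8947 × 7.1111 × 195.45 × 8 = 32187
Stock = 466 PFU/mL × 32187 = 1.50 × 10^7 PFU/mL

1.50 × 10^7 PFU/mL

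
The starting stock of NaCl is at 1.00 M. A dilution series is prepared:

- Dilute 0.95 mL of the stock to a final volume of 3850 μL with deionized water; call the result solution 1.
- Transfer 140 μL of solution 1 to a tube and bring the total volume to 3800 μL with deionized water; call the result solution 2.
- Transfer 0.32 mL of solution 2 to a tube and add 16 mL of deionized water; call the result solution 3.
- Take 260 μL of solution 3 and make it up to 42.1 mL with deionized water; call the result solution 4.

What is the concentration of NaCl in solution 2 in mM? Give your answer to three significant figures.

Step 1: 0.95 mL brought to 3850 μL → factor 3.85/0.95 = 4.0526
Step 2: 140 μL brought to 3800 μL → factor 3800/140 = 27.143
Dilution factor through solution 2 = 4.0526 × 27.143 = 110
[solution 2] = 1.00 M / 110 = 0.009091 M = 9.09 mM

9.09 mM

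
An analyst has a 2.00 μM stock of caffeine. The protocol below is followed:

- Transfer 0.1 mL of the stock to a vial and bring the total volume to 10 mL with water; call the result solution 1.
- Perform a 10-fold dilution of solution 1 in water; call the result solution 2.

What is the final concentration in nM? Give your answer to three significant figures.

2.00 nM

Step 1: 0.1 mL brought to 10 mL → factor 10/0.1 = 100
Step 2: 10-fold → factor 10
Overall dilution factor = 100 × 10 = 1000
Final = 2.00 μM / 1000 = 0.002000 μM = 2.00 nM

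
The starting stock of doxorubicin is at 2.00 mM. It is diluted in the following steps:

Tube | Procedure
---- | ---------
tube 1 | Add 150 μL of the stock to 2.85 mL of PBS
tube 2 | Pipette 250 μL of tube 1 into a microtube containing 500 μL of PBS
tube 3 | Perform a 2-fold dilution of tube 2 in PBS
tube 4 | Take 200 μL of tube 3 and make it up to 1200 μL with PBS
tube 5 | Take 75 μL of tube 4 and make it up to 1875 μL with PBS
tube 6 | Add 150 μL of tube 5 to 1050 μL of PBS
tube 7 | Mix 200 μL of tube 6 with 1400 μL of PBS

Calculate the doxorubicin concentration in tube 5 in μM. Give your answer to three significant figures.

Step 1: 150 μL + 2.85 mL = 3000 μL total → factor 3000/150 = 20
Step 2: 250 μL + 500 μL = 750 μL total → factor 750/250 = 3
Step 3: 2-fold → factor 2
Step 4: 200 μL brought to 1200 μL → factor 1200/200 = 6
Step 5: 75 μL brought to 1875 μL → factor 1875/75 = 25
Dilution factor through tube 5 = 20 × 3 × 2 × 6 × 25 = 18000
[tube 5] = 2.00 mM / 18000 = 0.0001111 mM = 0.111 μM

0.111 μM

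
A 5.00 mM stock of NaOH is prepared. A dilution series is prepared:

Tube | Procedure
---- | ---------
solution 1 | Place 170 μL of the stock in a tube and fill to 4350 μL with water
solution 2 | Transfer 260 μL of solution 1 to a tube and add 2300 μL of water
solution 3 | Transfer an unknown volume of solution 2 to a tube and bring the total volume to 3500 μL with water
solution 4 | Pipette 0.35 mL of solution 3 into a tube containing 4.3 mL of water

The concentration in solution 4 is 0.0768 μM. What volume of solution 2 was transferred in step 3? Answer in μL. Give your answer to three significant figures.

180 μL

Step 1: 170 μL brought to 4350 μL → factor 4350/170 = 25.588
Step 2: 260 μL + 2300 μL = 2560 μL total → factor 2560/260 = 9.8462
Step 3: v brought to 3500 μL → factor = 3500 μL/v
Step 4: 0.35 mL + 4.3 mL = 4.65 mL total → factor 4.65/0.35 = 13.286
Product of known-step factors = 3347.3
Overall factor = 5.00 mM / (0.0768 μM) = 65104
Step-3 factor = 65104 / 3347.3 = 19.45
v = 3500 μL / 19.45 = 180 μL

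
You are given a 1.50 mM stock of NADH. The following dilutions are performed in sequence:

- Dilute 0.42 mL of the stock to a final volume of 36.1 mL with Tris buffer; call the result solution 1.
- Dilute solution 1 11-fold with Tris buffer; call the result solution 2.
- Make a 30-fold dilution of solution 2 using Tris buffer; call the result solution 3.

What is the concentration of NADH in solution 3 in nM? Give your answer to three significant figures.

Step 1: 0.42 mL brought to 36.1 mL → factor 36.1/0.42 = 85.952
Step 2: 11-fold → factor 11
Step 3: 30-fold → factor 30
Overall dilution factor = 85.952 × 11 × 30 = 28364
Final = 1.50 mM / 28364 = 5.288 × 10^-5 mM = 52.9 nM

52.9 nM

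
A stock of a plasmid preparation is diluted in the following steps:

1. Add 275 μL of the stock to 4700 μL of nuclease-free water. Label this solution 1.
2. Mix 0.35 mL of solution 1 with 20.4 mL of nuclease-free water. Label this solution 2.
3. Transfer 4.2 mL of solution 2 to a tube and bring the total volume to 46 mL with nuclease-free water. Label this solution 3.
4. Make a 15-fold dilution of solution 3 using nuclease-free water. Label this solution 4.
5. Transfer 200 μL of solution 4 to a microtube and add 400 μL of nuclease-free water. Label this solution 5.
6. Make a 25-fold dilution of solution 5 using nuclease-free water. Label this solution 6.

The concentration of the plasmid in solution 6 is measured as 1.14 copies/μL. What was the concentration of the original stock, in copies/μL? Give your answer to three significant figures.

1.51 × 10^7 copies/μL

Step 1: 275 μL + 4700 μL = 4975 μL total → factor 4975/275 = 18.091
Step 2: 0.35 mL + 20.4 mL = 20.75 mL total → factor 20.75/0.35 = 59.286
Step 3: 4.2 mL brought to 46 mL → factor 46/4.2 = 10.952
Step 4: 15-fold → factor 15
Step 5: 200 μL + 400 μL = 600 μL total → factor 600/200 = 3
Step 6: 25-fold → factor 25
Overall dilution factor = 18.091 × 59.286 × 10.952 × 15 × 3 × 25 = 1.3215 × 10^7
Stock = 1.14 copies/μL × 1.3215 × 10^7 = 1.51 × 10^7 copies/μL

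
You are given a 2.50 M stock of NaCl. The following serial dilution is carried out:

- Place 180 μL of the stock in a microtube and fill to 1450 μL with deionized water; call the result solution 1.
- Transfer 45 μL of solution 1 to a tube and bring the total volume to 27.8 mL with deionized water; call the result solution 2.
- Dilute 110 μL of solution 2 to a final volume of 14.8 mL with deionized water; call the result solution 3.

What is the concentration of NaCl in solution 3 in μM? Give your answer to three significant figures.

Step 1: 180 μL brought to 1450 μL → factor 1450/180 = 8.0556
Step 2: 45 μL brought to 27.8 mL → factor 27800/45 = 617.78
Step 3: 110 μL brought to 14.8 mL → factor 14800/110 = 134.55
Overall dilution factor = 8.0556 × 617.78 × 134.55 = 6.6957 × 10^5
Final = 2.50 M / 6.6957 × 10^5 = 3.734 × 10^-6 M = 3.73 μM

3.73 μM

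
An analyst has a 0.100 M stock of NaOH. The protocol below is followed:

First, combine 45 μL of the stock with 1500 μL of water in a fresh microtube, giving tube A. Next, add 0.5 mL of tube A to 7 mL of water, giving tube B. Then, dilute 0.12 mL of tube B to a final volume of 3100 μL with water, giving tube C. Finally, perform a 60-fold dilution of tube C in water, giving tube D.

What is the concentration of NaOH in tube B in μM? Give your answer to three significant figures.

194 μM

Step 1: 45 μL + 1500 μL = 1545 μL total → factor 1545/45 = 34.333
Step 2: 0.5 mL + 7 mL = 7.5 mL total → factor 7.5/0.5 = 15
Dilution factor through tube B = 34.333 × 15 = 515
[tube B] = 0.100 M / 515 = 0.0001942 M = 194 μM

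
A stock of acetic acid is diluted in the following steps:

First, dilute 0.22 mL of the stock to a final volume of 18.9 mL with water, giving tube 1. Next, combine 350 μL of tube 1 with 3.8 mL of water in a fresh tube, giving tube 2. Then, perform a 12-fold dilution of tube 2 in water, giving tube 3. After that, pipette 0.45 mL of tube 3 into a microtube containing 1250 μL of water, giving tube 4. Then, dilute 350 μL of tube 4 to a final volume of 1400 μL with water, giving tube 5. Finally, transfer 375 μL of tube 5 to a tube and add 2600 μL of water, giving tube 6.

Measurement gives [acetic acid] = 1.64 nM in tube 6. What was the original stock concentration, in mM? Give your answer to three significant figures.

Step 1: 0.22 mL brought to 18.9 mL → factor 18.9/0.22 = 85.909
Step 2: 350 μL + 3.8 mL = 4150 μL total → factor 4150/350 = 11.857
Step 3: 12-fold → factor 12
Step 4: 0.45 mL + 1250 μL = 1.7 mL total → factor 1.7/0.45 = 3.7778
Step 5: 350 μL brought to 1400 μL → factor 1400/350 = 4
Step 6: 375 μL + 2600 μL = 2975 μL total → factor 2975/375 = 7.9333
Overall dilution factor = 85.909 × 11.857 × 12 × 3.7778 × 4 × 7.9333 = 1.4654 × 10^6
Stock = 1.64 nM × 1.4654 × 10^6 = 2.403 × 10^6 nM = 2.40 mM

2.40 mM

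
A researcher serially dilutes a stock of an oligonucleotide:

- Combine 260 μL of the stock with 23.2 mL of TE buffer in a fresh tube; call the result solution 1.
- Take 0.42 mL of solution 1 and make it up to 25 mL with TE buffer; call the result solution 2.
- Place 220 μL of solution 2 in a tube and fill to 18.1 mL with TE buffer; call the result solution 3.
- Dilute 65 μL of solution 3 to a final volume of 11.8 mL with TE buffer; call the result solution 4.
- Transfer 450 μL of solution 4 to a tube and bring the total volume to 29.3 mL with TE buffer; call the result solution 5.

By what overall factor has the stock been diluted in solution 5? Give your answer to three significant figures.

Step 1: 260 μL + 23.2 mL = 23460 μL total → factor 23460/260 = 90.231
Step 2: 0.42 mL brought to 25 mL → factor 25/0.42 = 59.524
Step 3: 220 μL brought to 18.1 mL → factor 18100/220 = 82.273
Step 4: 65 μL brought to 11.8 mL → factor 11800/65 = 181.54
Step 5: 450 μL brought to 29.3 mL → factor 29300/450 = 65.111
Overall dilution factor = 90.231 × 59.524 × 82.273 × 181.54 × 65.111 = 5.2231 × 10^9

5.22 × 10^9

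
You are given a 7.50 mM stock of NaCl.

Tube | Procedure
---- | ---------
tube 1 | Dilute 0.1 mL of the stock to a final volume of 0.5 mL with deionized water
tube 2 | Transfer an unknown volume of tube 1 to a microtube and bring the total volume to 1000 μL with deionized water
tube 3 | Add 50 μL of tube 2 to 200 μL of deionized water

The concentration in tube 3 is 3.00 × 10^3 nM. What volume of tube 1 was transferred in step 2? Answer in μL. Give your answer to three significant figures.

10.0 μL

Step 1: 0.1 mL brought to 0.5 mL → factor 0.5/0.1 = 5
Step 2: v brought to 1000 μL → factor = 1000 μL/v
Step 3: 50 μL + 200 μL = 250 μL total → factor 250/50 = 5
Product of known-step factors = 25
Overall factor = 7.50 mM / (3.00 × 10^3 nM) = 2500
Step-2 factor = 2500 / 25 = 100
v = 1000 μL / 100 = 10.0 μL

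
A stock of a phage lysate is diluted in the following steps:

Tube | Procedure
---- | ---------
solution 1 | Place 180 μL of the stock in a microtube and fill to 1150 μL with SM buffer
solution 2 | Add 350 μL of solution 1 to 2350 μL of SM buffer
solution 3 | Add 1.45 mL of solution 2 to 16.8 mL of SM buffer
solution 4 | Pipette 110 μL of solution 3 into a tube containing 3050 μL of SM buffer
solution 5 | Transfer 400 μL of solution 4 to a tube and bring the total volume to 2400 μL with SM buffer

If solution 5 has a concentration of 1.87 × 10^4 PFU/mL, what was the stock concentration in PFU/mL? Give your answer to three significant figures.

Step 1: 180 μL brought to 1150 μL → factor 1150/180 = 6.3889
Step 2: 350 μL + 2350 μL = 2700 μL total → factor 2700/350 = 7.7143
Step 3: 1.45 mL + 16.8 mL = 18.25 mL total → factor 18.25/1.45 = 12.586
Step 4: 110 μL + 3050 μL = 3160 μL total → factor 3160/110 = 28.727
Step 5: 400 μL brought to 2400 μL → factor 2400/400 = 6
Overall dilution factor = 6.3889 × 7.7143 × 12.586 × 28.727 × 6 = 1.0692 × 10^5
Stock = 1.87 × 10^4 PFU/mL × 1.0692 × 10^5 = 2.00 × 10^9 PFU/mL

2.00 × 10^9 PFU/mL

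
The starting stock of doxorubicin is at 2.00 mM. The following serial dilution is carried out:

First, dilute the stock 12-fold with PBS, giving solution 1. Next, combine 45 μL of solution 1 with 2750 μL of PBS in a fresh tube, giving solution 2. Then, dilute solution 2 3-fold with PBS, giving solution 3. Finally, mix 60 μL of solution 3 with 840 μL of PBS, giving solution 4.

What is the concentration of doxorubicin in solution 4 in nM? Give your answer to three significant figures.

59.6 nM

Step 1: 12-fold → factor 12
Step 2: 45 μL + 2750 μL = 2795 μL total → factor 2795/45 = 62.111
Step 3: 3-fold → factor 3
Step 4: 60 μL + 840 μL = 900 μL total → factor 900/60 = 15
Overall dilution factor = 12 × 62.111 × 3 × 15 = 33540
Final = 2.00 mM / 33540 = 5.963 × 10^-5 mM = 59.6 nM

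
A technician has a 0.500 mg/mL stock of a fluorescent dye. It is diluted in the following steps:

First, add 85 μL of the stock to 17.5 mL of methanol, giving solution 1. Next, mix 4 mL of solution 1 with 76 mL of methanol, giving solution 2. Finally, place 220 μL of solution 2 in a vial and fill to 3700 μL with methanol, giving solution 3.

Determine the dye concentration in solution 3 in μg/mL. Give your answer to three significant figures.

Step 1: 85 μL + 17.5 mL = 17585 μL total → factor 17585/85 = 206.88
Step 2: 4 mL + 76 mL = 80 mL total → factor 80/4 = 20
Step 3: 220 μL brought to 3700 μL → factor 3700/220 = 16.818
Overall dilution factor = 206.88 × 20 × 16.818 = 69588
Final = 0.500 mg/mL / 69588 = 7.185 × 10^-6 mg/mL = 0.00719 μg/mL

0.00719 μg/mL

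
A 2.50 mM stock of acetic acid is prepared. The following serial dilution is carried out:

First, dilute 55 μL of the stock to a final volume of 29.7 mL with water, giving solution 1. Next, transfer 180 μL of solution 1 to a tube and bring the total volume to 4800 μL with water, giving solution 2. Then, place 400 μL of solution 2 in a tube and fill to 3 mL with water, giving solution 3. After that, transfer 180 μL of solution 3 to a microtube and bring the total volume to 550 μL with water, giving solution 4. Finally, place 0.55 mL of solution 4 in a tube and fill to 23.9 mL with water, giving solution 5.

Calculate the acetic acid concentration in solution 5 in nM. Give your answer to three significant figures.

Step 1: 55 μL brought to 29.7 mL → factor 29700/55 = 540
Step 2: 180 μL brought to 4800 μL → factor 4800/180 = 26.667
Step 3: 400 μL brought to 3 mL → factor 3000/400 = 7.5
Step 4: 180 μL brought to 550 μL → factor 550/180 = 3.0556
Step 5: 0.55 mL brought to 23.9 mL → factor 23.9/0.55 = 43.455
Dilution factor through solution 5 = 540 × 26.667 × 7.5 × 3.0556 × 43.455 = 1.434 × 10^7
[solution 5] = 2.50 mM / 1.434 × 10^7 = 1.743 × 10^-7 mM = 0.174 nM

0.174 nM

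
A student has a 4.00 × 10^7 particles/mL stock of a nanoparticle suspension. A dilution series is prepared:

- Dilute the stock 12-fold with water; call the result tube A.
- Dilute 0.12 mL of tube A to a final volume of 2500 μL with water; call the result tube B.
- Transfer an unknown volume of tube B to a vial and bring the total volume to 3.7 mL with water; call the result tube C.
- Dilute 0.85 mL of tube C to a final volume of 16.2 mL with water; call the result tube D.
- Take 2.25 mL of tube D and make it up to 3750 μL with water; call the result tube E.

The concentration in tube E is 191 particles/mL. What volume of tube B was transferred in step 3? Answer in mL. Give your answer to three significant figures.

0.140 mL

Step 1: 12-fold → factor 12
Step 2: 0.12 mL brought to 2500 μL → factor 2.5/0.12 = 20.833
Step 3: v brought to 3.7 mL → factor = 3.7 mL/v
Step 4: 0.85 mL brought to 16.2 mL → factor 16.2/0.85 = 19.059
Step 5: 2.25 mL brought to 3750 μL → factor 3.75/2.25 = 1.6667
Product of known-step factors = 7941.2
Overall factor = 4.00 × 10^7 particles/mL / (191 particles/mL) = 2.0942 × 10^5
Step-3 factor = 2.0942 × 10^5 / 7941.2 = 26.372
v = 3.7 mL / 26.372 = 0.140 mL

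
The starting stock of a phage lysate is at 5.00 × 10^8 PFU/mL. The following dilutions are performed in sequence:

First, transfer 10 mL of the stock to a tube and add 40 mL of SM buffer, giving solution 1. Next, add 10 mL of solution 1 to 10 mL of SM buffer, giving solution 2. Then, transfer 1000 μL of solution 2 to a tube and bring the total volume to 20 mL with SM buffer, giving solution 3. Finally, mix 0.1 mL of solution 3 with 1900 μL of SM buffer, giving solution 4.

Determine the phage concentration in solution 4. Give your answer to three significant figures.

1.25 × 10^5 PFU/mL

Step 1: 10 mL + 40 mL = 50 mL total → factor 50/10 = 5
Step 2: 10 mL + 10 mL = 20 mL total → factor 20/10 = 2
Step 3: 1000 μL brought to 20 mL → factor 20000/1000 = 20
Step 4: 0.1 mL + 1900 μL = 2 mL total → factor 2/0.1 = 20
Overall dilution factor = 5 × 2 × 20 × 20 = 4000
Final = 5.00 × 10^8 PFU/mL / 4000 = 1.25 × 10^5 PFU/mL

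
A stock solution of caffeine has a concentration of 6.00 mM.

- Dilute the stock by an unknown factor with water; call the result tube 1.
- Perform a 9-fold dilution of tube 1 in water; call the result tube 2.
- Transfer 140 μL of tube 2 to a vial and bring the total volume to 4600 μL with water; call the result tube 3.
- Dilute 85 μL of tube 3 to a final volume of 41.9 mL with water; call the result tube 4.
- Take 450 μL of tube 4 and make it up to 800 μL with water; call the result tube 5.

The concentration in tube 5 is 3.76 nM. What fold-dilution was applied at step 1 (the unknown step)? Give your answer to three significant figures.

Step 1: unknown factor x
Step 2: 9-fold → factor 9
Step 3: 140 μL brought to 4600 μL → factor 4600/140 = 32.857
Step 4: 85 μL brought to 41.9 mL → factor 41900/85 = 492.94
Step 5: 450 μL brought to 800 μL → factor 800/450 = 1.7778
Product of known-step factors = 2.5915 × 10^5
Overall factor = 6.00 mM / (3.76 nM) = 1.5957 × 10^6
x = 1.5957 × 10^6 / 2.5915 × 10^5 = 6.16

6.16-fold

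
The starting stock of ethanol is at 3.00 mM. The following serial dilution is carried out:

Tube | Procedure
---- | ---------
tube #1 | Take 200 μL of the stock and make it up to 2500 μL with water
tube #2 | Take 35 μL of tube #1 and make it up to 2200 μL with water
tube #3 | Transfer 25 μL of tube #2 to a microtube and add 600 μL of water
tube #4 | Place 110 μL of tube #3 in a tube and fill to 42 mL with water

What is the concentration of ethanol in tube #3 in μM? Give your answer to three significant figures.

Step 1: 200 μL brought to 2500 μL → factor 2500/200 = 12.5
Step 2: 35 μL brought to 2200 μL → factor 2200/35 = 62.857
Step 3: 25 μL + 600 μL = 625 μL total → factor 625/25 = 25
Dilution factor through tube #3 = 12.5 × 62.857 × 25 = 19643
[tube #3] = 3.00 mM / 19643 = 0.0001527 mM = 0.153 μM

0.153 μM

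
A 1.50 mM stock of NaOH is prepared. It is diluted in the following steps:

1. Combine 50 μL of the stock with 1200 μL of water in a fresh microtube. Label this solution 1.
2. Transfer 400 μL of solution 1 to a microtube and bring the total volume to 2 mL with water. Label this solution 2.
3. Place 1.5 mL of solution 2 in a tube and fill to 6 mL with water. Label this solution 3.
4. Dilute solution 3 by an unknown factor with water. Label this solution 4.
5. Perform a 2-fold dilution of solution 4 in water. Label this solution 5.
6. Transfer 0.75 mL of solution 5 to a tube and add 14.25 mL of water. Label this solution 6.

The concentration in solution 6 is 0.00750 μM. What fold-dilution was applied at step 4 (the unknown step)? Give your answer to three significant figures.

Step 1: 50 μL + 1200 μL = 1250 μL total → factor 1250/50 = 25
Step 2: 400 μL brought to 2 mL → factor 2000/400 = 5
Step 3: 1.5 mL brought to 6 mL → factor 6/1.5 = 4
Step 4: unknown factor x
Step 5: 2-fold → factor 2
Step 6: 0.75 mL + 14.25 mL = 15 mL total → factor 15/0.75 = 20
Product of known-step factors = 20000
Overall factor = 1.50 mM / (0.00750 μM) = 2 × 10^5
x = 2 × 10^5 / 20000 = 10.0

10.0-fold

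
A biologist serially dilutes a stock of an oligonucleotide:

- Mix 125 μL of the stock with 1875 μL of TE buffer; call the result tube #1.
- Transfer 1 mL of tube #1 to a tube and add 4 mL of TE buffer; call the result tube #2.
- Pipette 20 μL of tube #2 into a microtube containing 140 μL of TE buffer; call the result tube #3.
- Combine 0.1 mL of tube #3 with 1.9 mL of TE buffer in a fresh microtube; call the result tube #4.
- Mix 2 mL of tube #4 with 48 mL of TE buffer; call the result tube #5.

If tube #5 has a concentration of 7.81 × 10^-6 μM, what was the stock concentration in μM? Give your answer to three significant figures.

Step 1: 125 μL + 1875 μL = 2000 μL total → factor 2000/125 = 16
Step 2: 1 mL + 4 mL = 5 mL total → factor 5/1 = 5
Step 3: 20 μL + 140 μL = 160 μL total → factor 160/20 = 8
Step 4: 0.1 mL + 1.9 mL = 2 mL total → factor 2/0.1 = 20
Step 5: 2 mL + 48 mL = 50 mL total → factor 50/2 = 25
Overall dilution factor = 16 × 5 × 8 × 20 × 25 = 3.2 × 10^5
Stock = 7.81 × 10^-6 μM × 3.2 × 10^5 = 2.50 μM

2.50 μM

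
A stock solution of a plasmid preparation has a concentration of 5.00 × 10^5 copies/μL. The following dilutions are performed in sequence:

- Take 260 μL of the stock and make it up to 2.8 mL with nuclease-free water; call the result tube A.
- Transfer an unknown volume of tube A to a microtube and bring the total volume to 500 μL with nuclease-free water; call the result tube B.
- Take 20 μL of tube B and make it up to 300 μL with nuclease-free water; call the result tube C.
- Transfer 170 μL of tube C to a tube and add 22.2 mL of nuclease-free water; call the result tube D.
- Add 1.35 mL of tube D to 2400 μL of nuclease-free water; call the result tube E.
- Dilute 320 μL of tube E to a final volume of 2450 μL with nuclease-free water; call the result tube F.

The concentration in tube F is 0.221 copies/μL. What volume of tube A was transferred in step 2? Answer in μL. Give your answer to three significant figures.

Step 1: 260 μL brought to 2.8 mL → factor 2800/260 = 10.769
Step 2: v brought to 500 μL → factor = 500 μL/v
Step 3: 20 μL brought to 300 μL → factor 300/20 = 15
Step 4: 170 μL + 22.2 mL = 22370 μL total → factor 22370/170 = 131.59
Step 5: 1.35 mL + 2400 μL = 3.75 mL total → factor 3.75/1.35 = 2.7778
Step 6: 320 μL brought to 2450 μL → factor 2450/320 = 7.6562
Product of known-step factors = 4.5207 × 10^5
Overall factor = 5.00 × 10^5 copies/μL / (0.221 copies/μL) = 2.2624 × 10^6
Step-2 factor = 2.2624 × 10^6 / 4.5207 × 10^5 = 5.0046
v = 500 μL / 5.0046 = 99.9 μL

99.9 μL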